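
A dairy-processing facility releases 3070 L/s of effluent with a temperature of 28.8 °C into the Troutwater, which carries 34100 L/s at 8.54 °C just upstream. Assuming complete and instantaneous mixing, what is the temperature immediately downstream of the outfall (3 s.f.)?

Flow-weighted mixing: C = (Q_r C_r + Q_w C_w)/(Q_r + Q_w)
= (34100×8.54 + 3070×28.8)/(34100 + 3070) = 379600/37170 = 10.21 °C.

10.2 °C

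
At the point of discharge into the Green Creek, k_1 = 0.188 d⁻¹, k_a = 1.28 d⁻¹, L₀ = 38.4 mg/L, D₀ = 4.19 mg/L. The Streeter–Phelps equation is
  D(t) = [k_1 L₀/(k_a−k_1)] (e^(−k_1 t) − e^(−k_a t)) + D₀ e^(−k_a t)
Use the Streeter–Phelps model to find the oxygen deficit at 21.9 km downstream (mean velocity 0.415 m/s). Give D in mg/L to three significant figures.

D ≈ 4.79 mg/L

Travel time t = x/v = 21.9 km / (0.415 m/s) = 21900 m / 0.415 m/s = 52770 s = 0.6108 d.
k_1 L₀/(k_a−k_1) = 0.188×38.4/(1.28−0.188) = 7.219/1.092 = 6.611 mg/L.
e^(−k_1 t) = e^(−0.188×0.6108) = 0.8915; e^(−k_a t) = e^(−1.28×0.6108) = 0.4576.
D = 6.611 × (0.8915 − 0.4576) + 4.19 × 0.4576 = 2.869 + 1.917 = 4.786 mg/L.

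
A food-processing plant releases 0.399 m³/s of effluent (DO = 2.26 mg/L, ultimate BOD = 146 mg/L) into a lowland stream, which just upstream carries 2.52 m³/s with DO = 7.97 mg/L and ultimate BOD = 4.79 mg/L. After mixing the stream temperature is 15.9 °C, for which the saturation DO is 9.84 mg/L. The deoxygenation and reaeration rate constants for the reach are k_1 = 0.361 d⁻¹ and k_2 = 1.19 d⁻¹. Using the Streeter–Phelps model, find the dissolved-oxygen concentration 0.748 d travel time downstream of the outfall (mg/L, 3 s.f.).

DO ≈ 5.05 mg/L

Mixed DO = (2.52×7.97 + 0.399×2.26)/(2.52+0.399) = 20.99/2.919 = 7.189 mg/L.
Mixed L₀ = (2.52×4.79 + 0.399×146)/(2.919) = 70.32/2.919 = 24.09 mg/L.
Initial deficit D₀ = C_s − DO₀ = 9.84 − 7.189 = 2.651 mg/L.
D(0.748) = [0.361×24.09/(1.19−0.361)](e^(−0.361×0.748) − e^(−1.19×0.748)) + 2.651 e^(−1.19×0.748)
= 10.49 × (0.7634 − 0.4106) + 2.651 × 0.4106 = 4.789 mg/L.
DO = 9.84 − 4.789 = 5.051 mg/L.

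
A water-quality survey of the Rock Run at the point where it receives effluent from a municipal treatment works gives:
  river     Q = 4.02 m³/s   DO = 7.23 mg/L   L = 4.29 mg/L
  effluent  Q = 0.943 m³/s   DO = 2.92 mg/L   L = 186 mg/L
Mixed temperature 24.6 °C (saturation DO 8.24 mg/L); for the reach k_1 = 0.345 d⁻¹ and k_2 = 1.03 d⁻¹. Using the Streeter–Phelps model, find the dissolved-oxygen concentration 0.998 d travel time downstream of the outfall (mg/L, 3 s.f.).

DO ≈ 0.724 mg/L

Mixed DO = (4.02×7.23 + 0.943×2.92)/(4.02+0.943) = 31.82/4.963 = 6.411 mg/L.
Mixed L₀ = (4.02×4.29 + 0.943×186)/(4.963) = 192.6/4.963 = 38.82 mg/L.
Initial deficit D₀ = C_s − DO₀ = 8.24 − 6.411 = 1.829 mg/L.
D(0.998) = [0.345×38.82/(1.03−0.345)](e^(−0.345×0.998) − e^(−1.03×0.998)) + 1.829 e^(−1.03×0.998)
= 19.55 × (0.7087 − 0.3577) + 1.829 × 0.3577 = 7.516 mg/L.
DO = 8.24 − 7.516 = 0.7244 mg/L.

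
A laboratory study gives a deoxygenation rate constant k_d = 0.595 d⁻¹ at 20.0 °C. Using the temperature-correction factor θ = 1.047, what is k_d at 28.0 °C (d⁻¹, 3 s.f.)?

k_d(T₂) = k_d(T₁) · θ^(T₂−T₁) = 0.595 × 1.047^(28.0−20.0)
= 0.595 × 1.047^8.00 = 0.595 × 1.444 = 0.8592 d⁻¹.

k_d ≈ 0.859 d⁻¹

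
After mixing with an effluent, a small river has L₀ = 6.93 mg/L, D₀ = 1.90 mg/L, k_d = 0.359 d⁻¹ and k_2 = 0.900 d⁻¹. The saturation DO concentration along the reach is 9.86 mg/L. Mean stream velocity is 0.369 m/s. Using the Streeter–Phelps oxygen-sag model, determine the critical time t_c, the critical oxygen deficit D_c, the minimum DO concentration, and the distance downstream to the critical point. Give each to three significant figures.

t_c ≈ 0.714 d; D_c ≈ 2.14 mg/L; min DO ≈ 7.72 mg/L; x_c ≈ 22.8 km

With k_2/k_d = 2.507 and 1 − D₀(k_2−k_d)/(k_d L₀) = 0.5868,
t_c = ln(2.507 × 0.5868) / (0.900 − 0.359) = ln(1.471) / 0.5410 = 0.3861/0.5410 = 0.7136 d.
D_c = (k_d/k_2) L₀ e^(−k_d t_c) = (0.359/0.900) × 6.93 × e^(−0.359×0.7136) = 0.3989 × 6.93 × 0.7740 = 2.140 mg/L.
Minimum DO = C_s − D_c = 9.86 − 2.140 = 7.720 mg/L.
x_c = v t_c = 0.369 m/s × 0.7136 d × 86400 s/d = 22750 m ≈ 22.8 km.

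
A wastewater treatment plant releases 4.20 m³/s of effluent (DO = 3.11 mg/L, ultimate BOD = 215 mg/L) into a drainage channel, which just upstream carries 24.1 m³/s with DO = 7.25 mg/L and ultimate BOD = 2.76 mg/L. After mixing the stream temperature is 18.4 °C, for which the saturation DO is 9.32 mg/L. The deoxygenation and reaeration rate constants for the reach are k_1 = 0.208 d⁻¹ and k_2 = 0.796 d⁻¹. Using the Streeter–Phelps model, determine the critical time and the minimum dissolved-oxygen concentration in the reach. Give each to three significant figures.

t_c ≈ 1.86 d; minimum DO ≈ 3.24 mg/L

Mixed DO = (24.1×7.25 + 4.20×3.11)/(24.1+4.20) = 187.8/28.30 = 6.636 mg/L.
Mixed L₀ = (24.1×2.76 + 4.20×215)/(28.30) = 969.5/28.30 = 34.26 mg/L.
Initial deficit D₀ = C_s − DO₀ = 9.32 − 6.636 = 2.684 mg/L.
t_c = (1/0.5880) ln[(0.796/0.208)(1 − 2.684×0.5880/(0.208×34.26))] = 1.701 × ln(2.979) = 1.857 d.
D_c = (0.208/0.796) × 34.26 × e^(−0.208×1.857) = 0.2613 × 34.26 × 0.6797 = 6.084 mg/L.
Minimum DO = 9.32 − 6.084 = 3.236 mg/L.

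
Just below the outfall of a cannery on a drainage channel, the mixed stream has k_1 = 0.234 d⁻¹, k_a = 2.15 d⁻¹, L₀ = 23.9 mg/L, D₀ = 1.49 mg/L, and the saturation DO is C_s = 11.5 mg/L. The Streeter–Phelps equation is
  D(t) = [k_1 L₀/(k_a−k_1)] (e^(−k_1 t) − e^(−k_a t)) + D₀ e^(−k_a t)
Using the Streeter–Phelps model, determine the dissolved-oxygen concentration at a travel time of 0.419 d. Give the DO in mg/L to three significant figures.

k_1 L₀/(k_a−k_1) = 0.234×23.9/(2.15−0.234) = 5.593/1.916 = 2.919 mg/L.
e^(−k_1 t) = e^(−0.234×0.4190) = 0.9066; e^(−k_a t) = e^(−2.15×0.4190) = 0.4062.
D = 2.919 × (0.9066 − 0.4062) + 1.49 × 0.4062 = 1.461 + 0.6053 = 2.066 mg/L.
DO = C_s − D = 11.5 − 2.066 = 9.434 mg/L.

DO ≈ 9.43 mg/L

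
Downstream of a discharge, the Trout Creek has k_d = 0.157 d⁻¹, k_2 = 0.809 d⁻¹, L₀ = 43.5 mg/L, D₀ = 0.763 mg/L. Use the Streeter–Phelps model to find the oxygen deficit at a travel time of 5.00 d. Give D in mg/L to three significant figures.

D ≈ 4.61 mg/L

k_d L₀/(k_2−k_d) = 0.157×43.5/(0.809−0.157) = 6.830/0.6520 = 10.47 mg/L.
e^(−k_d t) = e^(−0.157×5.000) = 0.4561; e^(−k_2 t) = e^(−0.809×5.000) = 0.01751.
D = 10.47 × (0.4561 − 0.01751) + 0.763 × 0.01751 = 4.594 + 0.01336 = 4.608 mg/L.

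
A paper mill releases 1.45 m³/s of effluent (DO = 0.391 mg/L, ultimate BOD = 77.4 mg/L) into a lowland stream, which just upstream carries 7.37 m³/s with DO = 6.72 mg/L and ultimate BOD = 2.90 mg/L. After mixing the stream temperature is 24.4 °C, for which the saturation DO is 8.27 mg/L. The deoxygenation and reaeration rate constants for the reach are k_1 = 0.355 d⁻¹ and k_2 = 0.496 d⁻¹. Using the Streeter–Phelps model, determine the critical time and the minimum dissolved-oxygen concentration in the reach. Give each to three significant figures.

Mixed DO = (7.37×6.72 + 1.45×0.391)/(7.37+1.45) = 50.09/8.820 = 5.680 mg/L.
Mixed L₀ = (7.37×2.90 + 1.45×77.4)/(8.820) = 133.6/8.820 = 15.15 mg/L.
Initial deficit D₀ = C_s − DO₀ = 8.27 − 5.680 = 2.590 mg/L.
t_c = (1/0.1410) ln[(0.496/0.355)(1 − 2.590×0.1410/(0.355×15.15))] = 7.092 × ln(1.302) = 1.873 d.
D_c = (0.355/0.496) × 15.15 × e^(−0.355×1.873) = 0.7157 × 15.15 × 0.5143 = 5.576 mg/L.
Minimum DO = 8.27 − 5.576 = 2.694 mg/L.

t_c ≈ 1.87 d; minimum DO ≈ 2.69 mg/L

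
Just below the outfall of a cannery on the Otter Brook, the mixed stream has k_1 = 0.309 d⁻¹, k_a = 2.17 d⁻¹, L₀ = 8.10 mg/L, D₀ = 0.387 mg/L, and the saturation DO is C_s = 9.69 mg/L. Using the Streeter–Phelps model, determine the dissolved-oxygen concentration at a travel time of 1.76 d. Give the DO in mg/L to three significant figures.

DO ≈ 8.93 mg/L

k_1 L₀/(k_a−k_1) = 0.309×8.10/(2.17−0.309) = 2.503/1.861 = 1.345 mg/L.
e^(−k_1 t) = e^(−0.309×1.760) = 0.5805; e^(−k_a t) = e^(−2.17×1.760) = 0.02195.
D = 1.345 × (0.5805 − 0.02195) + 0.387 × 0.02195 = 0.7512 + 0.008493 = 0.7597 mg/L.
DO = C_s − D = 9.69 − 0.7597 = 8.930 mg/L.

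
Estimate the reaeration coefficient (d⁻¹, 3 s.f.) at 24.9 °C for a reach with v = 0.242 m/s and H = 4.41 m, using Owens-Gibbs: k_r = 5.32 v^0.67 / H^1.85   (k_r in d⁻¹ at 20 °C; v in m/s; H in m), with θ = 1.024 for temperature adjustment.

k_r ≈ 0.148 d⁻¹

k_r(20) = 5.32 × 0.242^0.67 / 4.41^1.85 = 5.32 × 0.3865 / 15.57 = 0.1321 d⁻¹.
k_r(24.9) = 0.1321 × 1.024^(24.9−20) = 0.1321 × 1.123 = 0.1484 d⁻¹.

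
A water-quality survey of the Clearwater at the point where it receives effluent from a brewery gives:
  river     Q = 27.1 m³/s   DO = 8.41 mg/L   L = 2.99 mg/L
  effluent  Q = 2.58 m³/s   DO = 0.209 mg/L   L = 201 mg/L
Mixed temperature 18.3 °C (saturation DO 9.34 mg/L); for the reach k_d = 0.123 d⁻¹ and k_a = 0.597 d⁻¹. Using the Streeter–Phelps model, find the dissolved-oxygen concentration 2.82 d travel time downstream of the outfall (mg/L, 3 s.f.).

Mixed DO = (27.1×8.41 + 2.58×0.209)/(27.1+2.58) = 228.5/29.68 = 7.697 mg/L.
Mixed L₀ = (27.1×2.99 + 2.58×201)/(29.68) = 599.6/29.68 = 20.20 mg/L.
Initial deficit D₀ = C_s − DO₀ = 9.34 − 7.697 = 1.643 mg/L.
D(2.82) = [0.123×20.20/(0.597−0.123)](e^(−0.123×2.82) − e^(−0.597×2.82)) + 1.643 e^(−0.597×2.82)
= 5.242 × (0.7069 − 0.1857) + 1.643 × 0.1857 = 3.037 mg/L.
DO = 9.34 − 3.037 = 6.303 mg/L.

DO ≈ 6.30 mg/L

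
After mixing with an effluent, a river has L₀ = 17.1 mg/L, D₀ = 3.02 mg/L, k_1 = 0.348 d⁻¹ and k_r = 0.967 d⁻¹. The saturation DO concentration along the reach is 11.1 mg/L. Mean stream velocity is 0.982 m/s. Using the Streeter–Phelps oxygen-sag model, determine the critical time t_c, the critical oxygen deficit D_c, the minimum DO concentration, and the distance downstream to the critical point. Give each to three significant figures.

t_c ≈ 1.04 d; D_c ≈ 4.28 mg/L; min DO ≈ 6.82 mg/L; x_c ≈ 88.4 km

At the critical point dD/dt = 0, so k_1 L₀ e^(−k_1 t) = k_r D. Substituting D(t) from the Streeter–Phelps equation and solving for t gives
t_c = ln[(k_r/k_1)(1 − D₀(k_r−k_1)/(k_1 L₀))] / (k_r−k_1).
Here k_r−k_1 = 0.6190 d⁻¹ and 1 − D₀(k_r−k_1)/(k_1 L₀) = 1 − 3.02×0.6190/(0.348×17.1) = 0.6859, so
t_c = ln(2.779 × 0.6859) / 0.6190 = 0.6449 / 0.6190 = 1.042 d.
D_c = (k_1/k_r) L₀ e^(−k_1 t_c) = (0.348/0.967) × 17.1 × e^(−0.348×1.042) = 0.3599 × 17.1 × 0.6959 = 4.282 mg/L.
Minimum DO = C_s − D_c = 11.1 − 4.282 = 6.818 mg/L.
x_c = v t_c = 0.982 m/s × 1.042 d × 86400 s/d = 88400 m ≈ 88.4 km.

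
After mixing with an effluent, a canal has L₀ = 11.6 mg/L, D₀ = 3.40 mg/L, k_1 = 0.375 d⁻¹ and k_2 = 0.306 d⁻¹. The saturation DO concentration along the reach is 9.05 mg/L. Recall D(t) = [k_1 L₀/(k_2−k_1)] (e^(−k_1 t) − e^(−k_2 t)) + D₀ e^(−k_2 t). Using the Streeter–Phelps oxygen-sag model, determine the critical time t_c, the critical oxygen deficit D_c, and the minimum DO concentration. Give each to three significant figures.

t_c ≈ 2.19 d; D_c ≈ 6.26 mg/L; min DO ≈ 2.79 mg/L

With k_2/k_1 = 0.8160 and 1 − D₀(k_2−k_1)/(k_1 L₀) = 1.054,
t_c = ln(0.8160 × 1.054) / (0.306 − 0.375) = ln(0.8600) / -0.06900 = -0.1508/-0.06900 = 2.186 d.
D_c = (k_1/k_2) L₀ e^(−k_1 t_c) = (0.375/0.306) × 11.6 × e^(−0.375×2.186) = 1.225 × 11.6 × 0.4406 = 6.263 mg/L.
Minimum DO = C_s − D_c = 9.05 − 6.263 = 2.787 mg/L.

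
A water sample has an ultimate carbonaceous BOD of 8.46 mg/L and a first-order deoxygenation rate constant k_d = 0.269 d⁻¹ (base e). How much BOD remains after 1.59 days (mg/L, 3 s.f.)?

L ≈ 5.52 mg/L

L_t = L₀ e^(−k_d t) = 8.46 × e^(−0.269×1.59) = 8.46 × 0.6520 = 5.516 mg/L.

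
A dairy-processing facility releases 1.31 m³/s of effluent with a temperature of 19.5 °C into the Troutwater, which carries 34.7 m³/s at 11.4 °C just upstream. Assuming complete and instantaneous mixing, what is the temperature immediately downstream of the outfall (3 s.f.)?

Flow-weighted mixing: C = (Q_r C_r + Q_w C_w)/(Q_r + Q_w)
= (34.7×11.4 + 1.31×19.5)/(34.7 + 1.31) = 421.1/36.01 = 11.69 °C.

11.7 °C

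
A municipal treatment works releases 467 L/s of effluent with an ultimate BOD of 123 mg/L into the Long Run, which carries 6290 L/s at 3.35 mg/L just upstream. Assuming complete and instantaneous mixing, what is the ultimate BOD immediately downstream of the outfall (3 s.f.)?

Flow-weighted mixing: C = (Q_r C_r + Q_w C_w)/(Q_r + Q_w)
= (6290×3.35 + 467×123)/(6290 + 467) = 78510/6757 = 11.62 mg/L.

11.6 mg/L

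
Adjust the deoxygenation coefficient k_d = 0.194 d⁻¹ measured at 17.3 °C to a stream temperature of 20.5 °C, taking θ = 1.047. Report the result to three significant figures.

k_d ≈ 0.225 d⁻¹

k_d(T₂) = k_d(T₁) · θ^(T₂−T₁) = 0.194 × 1.047^(20.5−17.3)
= 0.194 × 1.047^3.20 = 0.194 × 1.158 = 0.2247 d⁻¹.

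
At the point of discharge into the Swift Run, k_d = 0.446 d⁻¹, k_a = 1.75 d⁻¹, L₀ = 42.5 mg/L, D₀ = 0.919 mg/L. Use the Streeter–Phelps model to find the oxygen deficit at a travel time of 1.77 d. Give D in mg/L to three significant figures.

D ≈ 5.99 mg/L

k_d L₀/(k_a−k_d) = 0.446×42.5/(1.75−0.446) = 18.96/1.304 = 14.54 mg/L.
e^(−k_d t) = e^(−0.446×1.770) = 0.4541; e^(−k_a t) = e^(−1.75×1.770) = 0.04516.
D = 14.54 × (0.4541 − 0.04516) + 0.919 × 0.04516 = 5.944 + 0.04150 = 5.986 mg/L.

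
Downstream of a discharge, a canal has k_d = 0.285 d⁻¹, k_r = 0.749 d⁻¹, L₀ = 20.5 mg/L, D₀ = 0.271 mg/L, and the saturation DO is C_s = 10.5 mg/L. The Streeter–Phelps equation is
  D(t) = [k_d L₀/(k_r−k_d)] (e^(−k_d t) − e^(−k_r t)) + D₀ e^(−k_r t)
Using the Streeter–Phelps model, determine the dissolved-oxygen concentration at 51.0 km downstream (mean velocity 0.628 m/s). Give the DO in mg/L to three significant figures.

Travel time t = x/v = 51.0 km / (0.628 m/s) = 51000 m / 0.628 m/s = 81210 s = 0.9399 d.
k_d L₀/(k_r−k_d) = 0.285×20.5/(0.749−0.285) = 5.842/0.4640 = 12.59 mg/L.
e^(−k_d t) = e^(−0.285×0.9399) = 0.7650; e^(−k_r t) = e^(−0.749×0.9399) = 0.4946.
D = 12.59 × (0.7650 − 0.4946) + 0.271 × 0.4946 = 3.405 + 0.1340 = 3.539 mg/L.
DO = C_s − D = 10.5 − 3.539 = 6.961 mg/L.

DO ≈ 6.96 mg/L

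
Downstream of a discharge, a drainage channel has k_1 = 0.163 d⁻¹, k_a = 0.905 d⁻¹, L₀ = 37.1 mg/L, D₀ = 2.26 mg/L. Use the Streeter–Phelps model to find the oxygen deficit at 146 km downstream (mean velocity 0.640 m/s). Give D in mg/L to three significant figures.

Travel time t = x/v = 146 km / (0.640 m/s) = 146000 m / 0.640 m/s = 228100 s = 2.640 d.
k_1 L₀/(k_a−k_1) = 0.163×37.1/(0.905−0.163) = 6.047/0.7420 = 8.150 mg/L.
e^(−k_1 t) = e^(−0.163×2.640) = 0.6503; e^(−k_a t) = e^(−0.905×2.640) = 0.09168.
D = 8.150 × (0.6503 − 0.09168) + 2.26 × 0.09168 = 4.553 + 0.2072 = 4.760 mg/L.

D ≈ 4.76 mg/L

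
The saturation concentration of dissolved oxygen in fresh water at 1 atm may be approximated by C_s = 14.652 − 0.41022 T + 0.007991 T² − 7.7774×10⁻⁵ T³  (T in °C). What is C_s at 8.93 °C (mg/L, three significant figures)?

C_s = 14.652 − 0.41022×8.93 + 0.007991×8.93² − 7.7774×10⁻⁵×8.93³ = 11.57 mg/L.

C_s ≈ 11.6 mg/L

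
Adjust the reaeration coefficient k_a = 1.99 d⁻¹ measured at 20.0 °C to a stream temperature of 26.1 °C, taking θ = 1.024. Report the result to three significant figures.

k_a(T₂) = k_a(T₁) · θ^(T₂−T₁) = 1.99 × 1.024^(26.1−20.0)
= 1.99 × 1.024^6.10 = 1.99 × 1.156 = 2.300 d⁻¹.

k_a ≈ 2.30 d⁻¹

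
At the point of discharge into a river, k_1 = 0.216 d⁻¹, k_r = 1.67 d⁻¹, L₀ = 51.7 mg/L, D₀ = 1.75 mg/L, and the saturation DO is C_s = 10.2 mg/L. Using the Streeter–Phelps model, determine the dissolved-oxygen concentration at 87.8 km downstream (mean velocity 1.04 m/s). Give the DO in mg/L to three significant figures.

Travel time t = x/v = 87.8 km / (1.04 m/s) = 87800 m / 1.04 m/s = 84420 s = 0.9771 d.
k_1 L₀/(k_r−k_1) = 0.216×51.7/(1.67−0.216) = 11.17/1.454 = 7.680 mg/L.
e^(−k_1 t) = e^(−0.216×0.9771) = 0.8097; e^(−k_r t) = e^(−1.67×0.9771) = 0.1956.
D = 7.680 × (0.8097 − 0.1956) + 1.75 × 0.1956 = 4.717 + 0.3423 = 5.059 mg/L.
DO = C_s − D = 10.2 − 5.059 = 5.141 mg/L.

DO ≈ 5.14 mg/L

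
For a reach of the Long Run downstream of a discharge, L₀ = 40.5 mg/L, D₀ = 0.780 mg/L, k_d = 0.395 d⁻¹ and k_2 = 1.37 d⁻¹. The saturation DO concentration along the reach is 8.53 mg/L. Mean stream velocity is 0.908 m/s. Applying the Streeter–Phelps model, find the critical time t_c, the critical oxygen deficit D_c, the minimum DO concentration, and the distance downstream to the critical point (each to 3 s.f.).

t_c = [1/(k_2−k_d)] ln[(k_2/k_d)(1 − D₀(k_2−k_d)/(k_d L₀))]
= [1/(1.37−0.395)] ln[(1.37/0.395)(1 − 0.780×0.9750/(0.395×40.5))]
= (1/0.9750) ln[3.468 × 0.9525] = 1.026 × ln(3.303) = 1.026 × 1.195 = 1.226 d.
D_c = (k_d/k_2) L₀ e^(−k_d t_c) = (0.395/1.37) × 40.5 × e^(−0.395×1.226) = 0.2883 × 40.5 × 0.6162 = 7.196 mg/L.
Minimum DO = C_s − D_c = 8.53 − 7.196 = 1.334 mg/L.
x_c = v t_c = 0.908 m/s × 1.226 d × 86400 s/d = 96150 m ≈ 96.2 km.

t_c ≈ 1.23 d; D_c ≈ 7.20 mg/L; min DO ≈ 1.33 mg/L; x_c ≈ 96.2 km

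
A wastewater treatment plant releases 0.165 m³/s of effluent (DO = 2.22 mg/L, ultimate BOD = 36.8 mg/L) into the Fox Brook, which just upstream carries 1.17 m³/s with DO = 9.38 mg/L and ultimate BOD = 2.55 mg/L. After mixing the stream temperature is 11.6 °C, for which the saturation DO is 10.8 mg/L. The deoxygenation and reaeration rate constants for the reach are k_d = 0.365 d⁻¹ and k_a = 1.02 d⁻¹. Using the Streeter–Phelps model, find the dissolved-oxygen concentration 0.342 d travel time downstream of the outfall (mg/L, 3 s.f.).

Mixed DO = (1.17×9.38 + 0.165×2.22)/(1.17+0.165) = 11.34/1.335 = 8.495 mg/L.
Mixed L₀ = (1.17×2.55 + 0.165×36.8)/(1.335) = 9.056/1.335 = 6.783 mg/L.
Initial deficit D₀ = C_s − DO₀ = 10.8 − 8.495 = 2.305 mg/L.
D(0.342) = [0.365×6.783/(1.02−0.365)](e^(−0.365×0.342) − e^(−1.02×0.342)) + 2.305 e^(−1.02×0.342)
= 3.780 × (0.8826 − 0.7055) + 2.305 × 0.7055 = 2.296 mg/L.
DO = 10.8 − 2.296 = 8.504 mg/L.

DO ≈ 8.50 mg/L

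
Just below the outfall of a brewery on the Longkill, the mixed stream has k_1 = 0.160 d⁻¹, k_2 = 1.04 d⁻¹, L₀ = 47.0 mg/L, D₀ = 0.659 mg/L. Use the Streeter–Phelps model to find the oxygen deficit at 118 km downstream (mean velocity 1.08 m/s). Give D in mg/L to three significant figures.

D ≈ 4.86 mg/L

Travel time t = x/v = 118 km / (1.08 m/s) = 118000 m / 1.08 m/s = 109300 s = 1.265 d.
k_1 L₀/(k_2−k_1) = 0.160×47.0/(1.04−0.160) = 7.520/0.8800 = 8.545 mg/L.
e^(−k_1 t) = e^(−0.160×1.265) = 0.8168; e^(−k_2 t) = e^(−1.04×1.265) = 0.2684.
D = 8.545 × (0.8168 − 0.2684) + 0.659 × 0.2684 = 4.686 + 0.1769 = 4.863 mg/L.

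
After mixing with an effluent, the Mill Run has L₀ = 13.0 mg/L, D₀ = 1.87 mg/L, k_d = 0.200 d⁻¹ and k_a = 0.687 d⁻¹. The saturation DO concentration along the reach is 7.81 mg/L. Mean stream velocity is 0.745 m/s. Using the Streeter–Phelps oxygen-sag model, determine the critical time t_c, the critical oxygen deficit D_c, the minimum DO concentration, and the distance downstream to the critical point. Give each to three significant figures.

t_c = [1/(k_a−k_d)] ln[(k_a/k_d)(1 − D₀(k_a−k_d)/(k_d L₀))]
= [1/(0.687−0.200)] ln[(0.687/0.200)(1 − 1.87×0.4870/(0.200×13.0))]
= (1/0.4870) ln[3.435 × 0.6497] = 2.053 × ln(2.232) = 2.053 × 0.8028 = 1.649 d.
L(t_c) = L₀ e^(−k_d t_c) = 13.0 × 0.7191 = 9.349 mg/L, and at the critical point k_a D_c = k_d L, so D_c = (0.200/0.687) × 9.349 = 2.722 mg/L.
Minimum DO = C_s − D_c = 7.81 − 2.722 = 5.088 mg/L.
x_c = v t_c = 0.745 m/s × 1.649 d × 86400 s/d = 106100 m ≈ 106 km.

t_c ≈ 1.65 d; D_c ≈ 2.72 mg/L; min DO ≈ 5.09 mg/L; x_c ≈ 106 km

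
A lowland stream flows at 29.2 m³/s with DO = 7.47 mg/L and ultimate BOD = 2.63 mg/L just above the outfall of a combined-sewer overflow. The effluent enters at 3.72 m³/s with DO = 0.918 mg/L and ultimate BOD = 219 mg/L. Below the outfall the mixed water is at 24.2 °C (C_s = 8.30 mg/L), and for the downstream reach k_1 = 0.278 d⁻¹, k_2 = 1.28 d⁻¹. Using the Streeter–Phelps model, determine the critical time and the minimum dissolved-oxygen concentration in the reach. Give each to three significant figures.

t_c ≈ 1.29 d; minimum DO ≈ 4.19 mg/L

Mixed DO = (29.2×7.47 + 3.72×0.918)/(29.2+3.72) = 221.5/32.92 = 6.730 mg/L.
Mixed L₀ = (29.2×2.63 + 3.72×219)/(32.92) = 891.5/32.92 = 27.08 mg/L.
Initial deficit D₀ = C_s − DO₀ = 8.30 − 6.730 = 1.570 mg/L.
t_c = (1/1.002) ln[(1.28/0.278)(1 − 1.570×1.002/(0.278×27.08))] = 0.9980 × ln(3.642) = 1.290 d.
D_c = (0.278/1.28) × 27.08 × e^(−0.278×1.290) = 0.2172 × 27.08 × 0.6987 = 4.109 mg/L.
Minimum DO = 8.30 − 4.109 = 4.191 mg/L.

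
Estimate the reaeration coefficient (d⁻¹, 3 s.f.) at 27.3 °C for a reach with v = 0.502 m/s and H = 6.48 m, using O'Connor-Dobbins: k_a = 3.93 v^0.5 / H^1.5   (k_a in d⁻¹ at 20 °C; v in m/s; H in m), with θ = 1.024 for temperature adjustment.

k_a ≈ 0.201 d⁻¹

k_a(20) = 3.93 × 0.502^0.5 / 6.48^1.5 = 3.93 × 0.7085 / 16.50 = 0.1688 d⁻¹.
k_a(27.3) = 0.1688 × 1.024^(27.3−20) = 0.1688 × 1.189 = 0.2007 d⁻¹.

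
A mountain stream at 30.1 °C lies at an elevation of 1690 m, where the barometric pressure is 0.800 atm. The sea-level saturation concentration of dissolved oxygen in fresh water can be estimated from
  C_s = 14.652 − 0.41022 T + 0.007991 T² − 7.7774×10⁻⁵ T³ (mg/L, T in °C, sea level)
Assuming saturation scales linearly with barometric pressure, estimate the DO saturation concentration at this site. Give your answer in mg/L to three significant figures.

At sea level: C_s = 14.652 − 0.41022×30.1 + 0.007991×30.1² − 7.7774×10⁻⁵×30.1³ = 7.423 mg/L.
Pressure correction: C_s' = 7.423 × 0.800 = 5.939 mg/L.

C_s ≈ 5.94 mg/L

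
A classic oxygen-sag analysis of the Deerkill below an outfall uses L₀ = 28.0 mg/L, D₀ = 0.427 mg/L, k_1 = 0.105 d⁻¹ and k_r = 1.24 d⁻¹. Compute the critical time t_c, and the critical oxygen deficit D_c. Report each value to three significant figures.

t_c = [1/(k_r−k_1)] ln[(k_r/k_1)(1 − D₀(k_r−k_1)/(k_1 L₀))]
= [1/(1.24−0.105)] ln[(1.24/0.105)(1 − 0.427×1.135/(0.105×28.0))]
= (1/1.135) ln[11.81 × 0.8352] = 0.8811 × ln(9.863) = 0.8811 × 2.289 = 2.017 d.
L(t_c) = L₀ e^(−k_1 t_c) = 28.0 × 0.8092 = 22.66 mg/L, and at the critical point k_r D_c = k_1 L, so D_c = (0.105/1.24) × 22.66 = 1.919 mg/L.

t_c ≈ 2.02 d; D_c ≈ 1.92 mg/L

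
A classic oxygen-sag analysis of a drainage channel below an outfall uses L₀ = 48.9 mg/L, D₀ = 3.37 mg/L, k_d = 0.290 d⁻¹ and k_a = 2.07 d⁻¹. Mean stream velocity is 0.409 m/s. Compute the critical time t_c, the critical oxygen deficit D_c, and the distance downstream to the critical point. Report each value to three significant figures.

t_c ≈ 0.795 d; D_c ≈ 5.44 mg/L; x_c ≈ 28.1 km

With k_a/k_d = 7.138 and 1 − D₀(k_a−k_d)/(k_d L₀) = 0.5770,
t_c = ln(7.138 × 0.5770) / (2.07 − 0.290) = ln(4.119) / 1.780 = 1.416/1.780 = 0.7952 d.
D_c = (k_d/k_a) L₀ e^(−k_d t_c) = (0.290/2.07) × 48.9 × e^(−0.290×0.7952) = 0.1401 × 48.9 × 0.7940 = 5.440 mg/L.
x_c = v t_c = 0.409 m/s × 0.7952 d × 86400 s/d = 28100 m ≈ 28.1 km.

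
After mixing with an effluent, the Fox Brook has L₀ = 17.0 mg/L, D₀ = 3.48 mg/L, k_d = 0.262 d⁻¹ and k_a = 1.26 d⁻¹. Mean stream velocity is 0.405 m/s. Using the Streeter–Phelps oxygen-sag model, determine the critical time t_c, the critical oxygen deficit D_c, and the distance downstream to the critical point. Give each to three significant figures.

t_c ≈ 0.0576 d; D_c ≈ 3.48 mg/L; x_c ≈ 2.02 km

At the critical point dD/dt = 0, so k_d L₀ e^(−k_d t) = k_a D. Substituting D(t) from the Streeter–Phelps equation and solving for t gives
t_c = ln[(k_a/k_d)(1 − D₀(k_a−k_d)/(k_d L₀))] / (k_a−k_d).
Here k_a−k_d = 0.9980 d⁻¹ and 1 − D₀(k_a−k_d)/(k_d L₀) = 1 − 3.48×0.9980/(0.262×17.0) = 0.2202, so
t_c = ln(4.809 × 0.2202) / 0.9980 = 0.05750 / 0.9980 = 0.05761 d.
D_c = (k_d/k_a) L₀ e^(−k_d t_c) = (0.262/1.26) × 17.0 × e^(−0.262×0.05761) = 0.2079 × 17.0 × 0.9850 = 3.482 mg/L.
x_c = v t_c = 0.405 m/s × 0.05761 d × 86400 s/d = 2016 m ≈ 2.02 km.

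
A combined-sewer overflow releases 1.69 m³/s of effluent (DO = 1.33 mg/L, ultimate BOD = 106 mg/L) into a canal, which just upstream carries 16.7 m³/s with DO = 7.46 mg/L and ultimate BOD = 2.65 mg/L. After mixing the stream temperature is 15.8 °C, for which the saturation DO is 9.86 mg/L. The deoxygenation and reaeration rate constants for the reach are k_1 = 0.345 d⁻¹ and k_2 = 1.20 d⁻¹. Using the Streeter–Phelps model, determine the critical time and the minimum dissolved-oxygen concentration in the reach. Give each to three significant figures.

Mixed DO = (16.7×7.46 + 1.69×1.33)/(16.7+1.69) = 126.8/18.39 = 6.897 mg/L.
Mixed L₀ = (16.7×2.65 + 1.69×106)/(18.39) = 223.4/18.39 = 12.15 mg/L.
Initial deficit D₀ = C_s − DO₀ = 9.86 − 6.897 = 2.963 mg/L.
t_c = (1/0.8550) ln[(1.20/0.345)(1 − 2.963×0.8550/(0.345×12.15))] = 1.170 × ln(1.375) = 0.3729 d.
D_c = (0.345/1.20) × 12.15 × e^(−0.345×0.3729) = 0.2875 × 12.15 × 0.8793 = 3.071 mg/L.
Minimum DO = 9.86 − 3.071 = 6.789 mg/L.

t_c ≈ 0.373 d; minimum DO ≈ 6.79 mg/L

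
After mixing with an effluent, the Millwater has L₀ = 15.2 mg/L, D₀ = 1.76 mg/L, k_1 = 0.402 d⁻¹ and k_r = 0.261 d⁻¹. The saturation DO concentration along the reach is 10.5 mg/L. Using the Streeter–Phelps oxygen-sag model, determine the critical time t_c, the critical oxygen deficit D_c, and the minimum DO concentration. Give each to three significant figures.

t_c ≈ 2.78 d; D_c ≈ 7.65 mg/L; min DO ≈ 2.85 mg/L

With k_r/k_1 = 0.6493 and 1 − D₀(k_r−k_1)/(k_1 L₀) = 1.041,
t_c = ln(0.6493 × 1.041) / (0.261 − 0.402) = ln(0.6756) / -0.1410 = -0.3921/-0.1410 = 2.781 d.
L(t_c) = L₀ e^(−k_1 t_c) = 15.2 × 0.3269 = 4.970 mg/L, and at the critical point k_r D_c = k_1 L, so D_c = (0.402/0.261) × 4.970 = 7.654 mg/L.
Minimum DO = C_s − D_c = 10.5 − 7.654 = 2.846 mg/L.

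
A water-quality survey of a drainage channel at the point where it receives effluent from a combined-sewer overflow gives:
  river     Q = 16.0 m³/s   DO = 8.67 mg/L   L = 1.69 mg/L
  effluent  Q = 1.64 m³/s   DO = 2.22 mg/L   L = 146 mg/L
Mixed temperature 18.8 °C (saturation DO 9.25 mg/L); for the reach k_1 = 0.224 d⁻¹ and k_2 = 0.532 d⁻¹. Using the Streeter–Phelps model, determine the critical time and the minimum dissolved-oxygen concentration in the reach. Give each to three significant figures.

t_c ≈ 2.44 d; minimum DO ≈ 5.57 mg/L

Mixed DO = (16.0×8.67 + 1.64×2.22)/(16.0+1.64) = 142.4/17.64 = 8.070 mg/L.
Mixed L₀ = (16.0×1.69 + 1.64×146)/(17.64) = 266.5/17.64 = 15.11 mg/L.
Initial deficit D₀ = C_s − DO₀ = 9.25 − 8.070 = 1.180 mg/L.
t_c = (1/0.3080) ln[(0.532/0.224)(1 − 1.180×0.3080/(0.224×15.11))] = 3.247 × ln(2.120) = 2.440 d.
D_c = (0.224/0.532) × 15.11 × e^(−0.224×2.440) = 0.4211 × 15.11 × 0.5790 = 3.683 mg/L.
Minimum DO = 9.25 − 3.683 = 5.567 mg/L.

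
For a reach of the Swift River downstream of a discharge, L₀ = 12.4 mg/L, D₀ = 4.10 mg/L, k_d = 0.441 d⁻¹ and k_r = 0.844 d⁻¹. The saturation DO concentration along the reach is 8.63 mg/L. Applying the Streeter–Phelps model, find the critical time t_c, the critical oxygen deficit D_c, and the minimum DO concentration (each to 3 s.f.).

t_c ≈ 0.718 d; D_c ≈ 4.72 mg/L; min DO ≈ 3.91 mg/L

At the critical point dD/dt = 0, so k_d L₀ e^(−k_d t) = k_r D. Substituting D(t) from the Streeter–Phelps equation and solving for t gives
t_c = ln[(k_r/k_d)(1 − D₀(k_r−k_d)/(k_d L₀))] / (k_r−k_d).
Here k_r−k_d = 0.4030 d⁻¹ and 1 − D₀(k_r−k_d)/(k_d L₀) = 1 − 4.10×0.4030/(0.441×12.4) = 0.6978, so
t_c = ln(1.914 × 0.6978) / 0.4030 = 0.2894 / 0.4030 = 0.7180 d.
L(t_c) = L₀ e^(−k_d t_c) = 12.4 × 0.7286 = 9.035 mg/L, and at the critical point k_r D_c = k_d L, so D_c = (0.441/0.844) × 9.035 = 4.721 mg/L.
Minimum DO = C_s − D_c = 8.63 − 4.721 = 3.909 mg/L.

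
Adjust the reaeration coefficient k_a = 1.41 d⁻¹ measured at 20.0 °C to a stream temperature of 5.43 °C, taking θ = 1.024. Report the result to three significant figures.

k_a ≈ 0.998 d⁻¹

k_a(T₂) = k_a(T₁) · θ^(T₂−T₁) = 1.41 × 1.024^(5.43−20.0)
= 1.41 × 1.024^-14.6 = 1.41 × 0.7078 = 0.9980 d⁻¹.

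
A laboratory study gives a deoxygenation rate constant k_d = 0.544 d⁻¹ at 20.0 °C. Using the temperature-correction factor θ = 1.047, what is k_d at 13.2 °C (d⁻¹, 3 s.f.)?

k_d(T₂) = k_d(T₁) · θ^(T₂−T₁) = 0.544 × 1.047^(13.2−20.0)
= 0.544 × 1.047^-6.80 = 0.544 × 0.7317 = 0.3981 d⁻¹.

k_d ≈ 0.398 d⁻¹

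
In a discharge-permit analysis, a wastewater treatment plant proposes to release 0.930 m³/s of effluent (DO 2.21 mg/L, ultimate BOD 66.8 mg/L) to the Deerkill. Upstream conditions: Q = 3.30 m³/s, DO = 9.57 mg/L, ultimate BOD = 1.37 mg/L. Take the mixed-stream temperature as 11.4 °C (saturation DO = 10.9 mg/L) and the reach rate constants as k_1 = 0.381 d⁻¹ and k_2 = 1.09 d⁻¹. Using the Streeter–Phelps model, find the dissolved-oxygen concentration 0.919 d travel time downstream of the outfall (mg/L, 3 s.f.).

Mixed DO = (3.30×9.57 + 0.930×2.21)/(3.30+0.930) = 33.64/4.230 = 7.952 mg/L.
Mixed L₀ = (3.30×1.37 + 0.930×66.8)/(4.230) = 66.64/4.230 = 15.76 mg/L.
Initial deficit D₀ = C_s − DO₀ = 10.9 − 7.952 = 2.948 mg/L.
D(0.919) = [0.381×15.76/(1.09−0.381)](e^(−0.381×0.919) − e^(−1.09×0.919)) + 2.948 e^(−1.09×0.919)
= 8.467 × (0.7046 − 0.3673) + 2.948 × 0.3673 = 3.939 mg/L.
DO = 10.9 − 3.939 = 6.961 mg/L.

DO ≈ 6.96 mg/L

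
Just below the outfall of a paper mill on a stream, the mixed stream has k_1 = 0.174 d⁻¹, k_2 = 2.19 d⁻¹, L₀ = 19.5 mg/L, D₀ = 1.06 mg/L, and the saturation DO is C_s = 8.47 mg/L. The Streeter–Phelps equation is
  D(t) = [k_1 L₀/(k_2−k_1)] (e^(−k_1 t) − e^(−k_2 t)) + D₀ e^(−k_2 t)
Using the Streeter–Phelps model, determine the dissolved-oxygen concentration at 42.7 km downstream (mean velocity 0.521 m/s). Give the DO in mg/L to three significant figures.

Travel time t = x/v = 42.7 km / (0.521 m/s) = 42700 m / 0.521 m/s = 81960 s = 0.9486 d.
k_1 L₀/(k_2−k_1) = 0.174×19.5/(2.19−0.174) = 3.393/2.016 = 1.683 mg/L.
e^(−k_1 t) = e^(−0.174×0.9486) = 0.8478; e^(−k_2 t) = e^(−2.19×0.9486) = 0.1253.
D = 1.683 × (0.8478 − 0.1253) + 1.06 × 0.1253 = 1.216 + 0.1328 = 1.349 mg/L.
DO = C_s − D = 8.47 − 1.349 = 7.121 mg/L.

DO ≈ 7.12 mg/L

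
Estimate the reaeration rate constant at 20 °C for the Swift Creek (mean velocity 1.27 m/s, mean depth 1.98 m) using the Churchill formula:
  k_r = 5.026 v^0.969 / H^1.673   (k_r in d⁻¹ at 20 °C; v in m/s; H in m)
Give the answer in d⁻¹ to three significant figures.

k_r = 5.026 × 1.27^0.969 / 1.98^1.673 = 5.026 × 1.261 / 3.136 = 2.021 d⁻¹.

k_r ≈ 2.02 d⁻¹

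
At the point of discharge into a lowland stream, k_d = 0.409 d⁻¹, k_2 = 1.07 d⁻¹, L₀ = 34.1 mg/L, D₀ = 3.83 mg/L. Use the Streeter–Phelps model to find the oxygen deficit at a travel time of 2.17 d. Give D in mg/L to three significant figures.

D ≈ 6.99 mg/L

k_d L₀/(k_2−k_d) = 0.409×34.1/(1.07−0.409) = 13.95/0.6610 = 21.10 mg/L.
e^(−k_d t) = e^(−0.409×2.170) = 0.4117; e^(−k_2 t) = e^(−1.07×2.170) = 0.09809.
D = 21.10 × (0.4117 − 0.09809) + 3.83 × 0.09809 = 6.617 + 0.3757 = 6.992 mg/L.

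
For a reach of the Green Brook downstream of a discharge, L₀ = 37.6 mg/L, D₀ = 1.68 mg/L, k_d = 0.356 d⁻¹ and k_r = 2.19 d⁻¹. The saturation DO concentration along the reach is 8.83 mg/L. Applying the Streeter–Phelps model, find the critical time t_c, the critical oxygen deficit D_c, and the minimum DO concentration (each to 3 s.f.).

t_c ≈ 0.848 d; D_c ≈ 4.52 mg/L; min DO ≈ 4.31 mg/L

With k_r/k_d = 6.152 and 1 − D₀(k_r−k_d)/(k_d L₀) = 0.7698,
t_c = ln(6.152 × 0.7698) / (2.19 − 0.356) = ln(4.736) / 1.834 = 1.555/1.834 = 0.8479 d.
L(t_c) = L₀ e^(−k_d t_c) = 37.6 × 0.7394 = 27.80 mg/L, and at the critical point k_r D_c = k_d L, so D_c = (0.356/2.19) × 27.80 = 4.520 mg/L.
Minimum DO = C_s − D_c = 8.83 − 4.520 = 4.310 mg/L.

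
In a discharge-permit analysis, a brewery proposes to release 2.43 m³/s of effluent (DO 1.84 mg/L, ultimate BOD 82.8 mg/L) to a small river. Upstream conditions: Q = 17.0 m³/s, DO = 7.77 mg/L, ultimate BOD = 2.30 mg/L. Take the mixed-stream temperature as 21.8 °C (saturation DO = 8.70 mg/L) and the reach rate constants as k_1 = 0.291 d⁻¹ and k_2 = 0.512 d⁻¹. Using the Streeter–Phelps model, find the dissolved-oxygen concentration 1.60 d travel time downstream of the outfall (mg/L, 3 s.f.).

Mixed DO = (17.0×7.77 + 2.43×1.84)/(17.0+2.43) = 136.6/19.43 = 7.028 mg/L.
Mixed L₀ = (17.0×2.30 + 2.43×82.8)/(19.43) = 240.3/19.43 = 12.37 mg/L.
Initial deficit D₀ = C_s − DO₀ = 8.70 − 7.028 = 1.672 mg/L.
D(1.60) = [0.291×12.37/(0.512−0.291)](e^(−0.291×1.60) − e^(−0.512×1.60)) + 1.672 e^(−0.512×1.60)
= 16.29 × (0.6278 − 0.4408) + 1.672 × 0.4408 = 3.782 mg/L.
DO = 8.70 − 3.782 = 4.918 mg/L.

DO ≈ 4.92 mg/L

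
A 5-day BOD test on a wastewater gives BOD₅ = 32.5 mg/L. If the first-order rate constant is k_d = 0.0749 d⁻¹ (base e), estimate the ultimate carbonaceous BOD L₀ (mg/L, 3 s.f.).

L₀ ≈ 104 mg/L

BOD₅ = L₀(1 − e^(−5k_d)) ⇒ L₀ = BOD₅ / (1 − e^(−5×0.0749))
= 32.5 / (1 − 0.6876) = 32.5 / 0.3124 = 104.0 mg/L.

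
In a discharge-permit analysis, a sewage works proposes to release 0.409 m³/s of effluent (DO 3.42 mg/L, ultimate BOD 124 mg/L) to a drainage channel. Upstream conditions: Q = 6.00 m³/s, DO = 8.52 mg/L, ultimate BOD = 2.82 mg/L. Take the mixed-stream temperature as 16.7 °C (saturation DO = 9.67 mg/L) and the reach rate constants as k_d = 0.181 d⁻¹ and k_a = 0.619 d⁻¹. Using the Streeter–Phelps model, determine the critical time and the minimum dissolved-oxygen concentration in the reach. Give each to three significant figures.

t_c ≈ 1.86 d; minimum DO ≈ 7.47 mg/L

Mixed DO = (6.00×8.52 + 0.409×3.42)/(6.00+0.409) = 52.52/6.409 = 8.195 mg/L.
Mixed L₀ = (6.00×2.82 + 0.409×124)/(6.409) = 67.64/6.409 = 10.55 mg/L.
Initial deficit D₀ = C_s − DO₀ = 9.67 − 8.195 = 1.475 mg/L.
t_c = (1/0.4380) ln[(0.619/0.181)(1 − 1.475×0.4380/(0.181×10.55))] = 2.283 × ln(2.263) = 1.864 d.
D_c = (0.181/0.619) × 10.55 × e^(−0.181×1.864) = 0.2924 × 10.55 × 0.7136 = 2.202 mg/L.
Minimum DO = 9.67 − 2.202 = 7.468 mg/L.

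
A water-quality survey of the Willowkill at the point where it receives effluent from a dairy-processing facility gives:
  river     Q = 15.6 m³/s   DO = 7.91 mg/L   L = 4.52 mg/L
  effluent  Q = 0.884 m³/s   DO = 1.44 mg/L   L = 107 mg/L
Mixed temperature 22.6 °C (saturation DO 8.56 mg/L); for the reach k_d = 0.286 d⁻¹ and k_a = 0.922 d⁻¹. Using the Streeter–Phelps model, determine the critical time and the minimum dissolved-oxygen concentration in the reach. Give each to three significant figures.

t_c ≈ 1.45 d; minimum DO ≈ 6.51 mg/L

Mixed DO = (15.6×7.91 + 0.884×1.44)/(15.6+0.884) = 124.7/16.48 = 7.563 mg/L.
Mixed L₀ = (15.6×4.52 + 0.884×107)/(16.48) = 165.1/16.48 = 10.02 mg/L.
Initial deficit D₀ = C_s − DO₀ = 8.56 − 7.563 = 0.9970 mg/L.
t_c = (1/0.6360) ln[(0.922/0.286)(1 − 0.9970×0.6360/(0.286×10.02))] = 1.572 × ln(2.510) = 1.447 d.
D_c = (0.286/0.922) × 10.02 × e^(−0.286×1.447) = 0.3102 × 10.02 × 0.6611 = 2.054 mg/L.
Minimum DO = 8.56 − 2.054 = 6.506 mg/L.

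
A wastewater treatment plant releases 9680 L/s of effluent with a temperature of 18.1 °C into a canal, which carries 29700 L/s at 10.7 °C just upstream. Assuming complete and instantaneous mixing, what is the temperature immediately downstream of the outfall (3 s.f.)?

12.5 °C

Flow-weighted mixing: C = (Q_r C_r + Q_w C_w)/(Q_r + Q_w)
= (29700×10.7 + 9680×18.1)/(29700 + 9680) = 493000/39380 = 12.52 °C.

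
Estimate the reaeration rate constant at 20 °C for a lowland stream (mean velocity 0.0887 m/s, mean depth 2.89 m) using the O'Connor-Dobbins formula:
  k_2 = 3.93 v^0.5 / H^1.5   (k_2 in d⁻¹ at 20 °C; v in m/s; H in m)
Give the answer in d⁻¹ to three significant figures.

k_2 = 3.93 × 0.0887^0.5 / 2.89^1.5 = 3.93 × 0.2978 / 4.913 = 0.2382 d⁻¹.

k_2 ≈ 0.238 d⁻¹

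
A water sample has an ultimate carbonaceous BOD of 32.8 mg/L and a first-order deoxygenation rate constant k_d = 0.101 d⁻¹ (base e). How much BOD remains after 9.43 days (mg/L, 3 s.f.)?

L_t = L₀ e^(−k_d t) = 32.8 × e^(−0.101×9.43) = 32.8 × 0.3858 = 12.65 mg/L.

L ≈ 12.7 mg/L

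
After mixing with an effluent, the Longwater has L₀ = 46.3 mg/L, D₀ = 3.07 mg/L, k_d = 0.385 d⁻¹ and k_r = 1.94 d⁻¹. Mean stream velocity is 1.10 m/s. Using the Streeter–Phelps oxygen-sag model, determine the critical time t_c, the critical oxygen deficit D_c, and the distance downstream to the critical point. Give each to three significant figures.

With k_r/k_d = 5.039 and 1 − D₀(k_r−k_d)/(k_d L₀) = 0.7322,
t_c = ln(5.039 × 0.7322) / (1.94 − 0.385) = ln(3.689) / 1.555 = 1.305/1.555 = 0.8395 d.
D_c = (k_d/k_r) L₀ e^(−k_d t_c) = (0.385/1.94) × 46.3 × e^(−0.385×0.8395) = 0.1985 × 46.3 × 0.7238 = 6.651 mg/L.
x_c = v t_c = 1.10 m/s × 0.8395 d × 86400 s/d = 79790 m ≈ 79.8 km.

t_c ≈ 0.840 d; D_c ≈ 6.65 mg/L; x_c ≈ 79.8 km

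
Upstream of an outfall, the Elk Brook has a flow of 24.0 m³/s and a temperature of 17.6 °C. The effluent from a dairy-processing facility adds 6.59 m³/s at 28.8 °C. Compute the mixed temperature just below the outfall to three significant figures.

Flow-weighted mixing: C = (Q_r C_r + Q_w C_w)/(Q_r + Q_w)
= (24.0×17.6 + 6.59×28.8)/(24.0 + 6.59) = 612.2/30.59 = 20.01 °C.

20.0 °C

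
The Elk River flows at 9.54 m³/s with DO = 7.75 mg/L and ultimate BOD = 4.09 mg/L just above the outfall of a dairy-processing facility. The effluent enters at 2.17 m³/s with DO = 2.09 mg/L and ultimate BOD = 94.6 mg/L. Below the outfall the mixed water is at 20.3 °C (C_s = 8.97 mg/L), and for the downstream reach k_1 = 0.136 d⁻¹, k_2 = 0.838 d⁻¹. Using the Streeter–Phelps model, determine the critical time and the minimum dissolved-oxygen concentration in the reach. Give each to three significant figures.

t_c ≈ 1.42 d; minimum DO ≈ 6.18 mg/L

Mixed DO = (9.54×7.75 + 2.17×2.09)/(9.54+2.17) = 78.47/11.71 = 6.701 mg/L.
Mixed L₀ = (9.54×4.09 + 2.17×94.6)/(11.71) = 244.3/11.71 = 20.86 mg/L.
Initial deficit D₀ = C_s − DO₀ = 8.97 − 6.701 = 2.269 mg/L.
t_c = (1/0.7020) ln[(0.838/0.136)(1 − 2.269×0.7020/(0.136×20.86))] = 1.425 × ln(2.703) = 1.416 d.
D_c = (0.136/0.838) × 20.86 × e^(−0.136×1.416) = 0.1623 × 20.86 × 0.8248 = 2.793 mg/L.
Minimum DO = 8.97 − 2.793 = 6.177 mg/L.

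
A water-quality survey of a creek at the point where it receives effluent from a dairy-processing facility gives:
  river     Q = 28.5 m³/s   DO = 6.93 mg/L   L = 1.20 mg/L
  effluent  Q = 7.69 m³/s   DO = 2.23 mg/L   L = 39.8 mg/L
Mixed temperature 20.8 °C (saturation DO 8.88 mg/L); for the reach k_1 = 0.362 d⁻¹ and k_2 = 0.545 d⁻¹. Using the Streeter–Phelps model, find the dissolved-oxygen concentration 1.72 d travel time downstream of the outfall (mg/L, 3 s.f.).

Mixed DO = (28.5×6.93 + 7.69×2.23)/(28.5+7.69) = 214.7/36.19 = 5.931 mg/L.
Mixed L₀ = (28.5×1.20 + 7.69×39.8)/(36.19) = 340.3/36.19 = 9.402 mg/L.
Initial deficit D₀ = C_s − DO₀ = 8.88 − 5.931 = 2.949 mg/L.
D(1.72) = [0.362×9.402/(0.545−0.362)](e^(−0.362×1.72) − e^(−0.545×1.72)) + 2.949 e^(−0.545×1.72)
= 18.60 × (0.5365 − 0.3916) + 2.949 × 0.3916 = 3.849 mg/L.
DO = 8.88 − 3.849 = 5.031 mg/L.

DO ≈ 5.03 mg/L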